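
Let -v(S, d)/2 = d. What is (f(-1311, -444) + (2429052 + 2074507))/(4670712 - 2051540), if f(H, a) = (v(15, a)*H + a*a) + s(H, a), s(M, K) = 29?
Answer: 884139/654793 ≈ 1.3503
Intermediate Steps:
v(S, d) = -2*d
f(H, a) = 29 + a² - 2*H*a (f(H, a) = ((-2*a)*H + a*a) + 29 = (-2*H*a + a²) + 29 = (a² - 2*H*a) + 29 = 29 + a² - 2*H*a)
(f(-1311, -444) + (2429052 + 2074507))/(4670712 - 2051540) = ((29 + (-444)² - 2*(-1311)*(-444)) + (2429052 + 2074507))/(4670712 - 2051540) = ((29 + 197136 - 1164168) + 4503559)/2619172 = (-967003 + 4503559)*(1/2619172) = 3536556*(1/2619172) = 884139/654793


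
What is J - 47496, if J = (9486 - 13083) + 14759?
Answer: -36334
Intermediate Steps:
J = 11162 (J = -3597 + 14759 = 11162)
J - 47496 = 11162 - 47496 = -36334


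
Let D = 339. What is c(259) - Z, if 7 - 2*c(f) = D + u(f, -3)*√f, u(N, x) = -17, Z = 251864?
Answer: -252030 + 17*√259/2 ≈ -2.5189e+5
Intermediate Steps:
c(f) = -166 + 17*√f/2 (c(f) = 7/2 - (339 - 17*√f)/2 = 7/2 + (-339/2 + 17*√f/2) = -166 + 17*√f/2)
c(259) - Z = (-166 + 17*√259/2) - 1*251864 = (-166 + 17*√259/2) - 251864 = -252030 + 17*√259/2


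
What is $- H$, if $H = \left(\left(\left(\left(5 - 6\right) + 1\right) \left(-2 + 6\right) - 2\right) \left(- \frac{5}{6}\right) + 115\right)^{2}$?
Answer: $- \frac{122500}{9} \approx -13611.0$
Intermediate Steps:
$H = \frac{122500}{9}$ ($H = \left(\left(\left(\left(5 - 6\right) + 1\right) 4 - 2\right) \left(\left(-5\right) \frac{1}{6}\right) + 115\right)^{2} = \left(\left(\left(-1 + 1\right) 4 - 2\right) \left(- \frac{5}{6}\right) + 115\right)^{2} = \left(\left(0 \cdot 4 - 2\right) \left(- \frac{5}{6}\right) + 115\right)^{2} = \left(\left(0 - 2\right) \left(- \frac{5}{6}\right) + 115\right)^{2} = \left(\left(-2\right) \left(- \frac{5}{6}\right) + 115\right)^{2} = \left(\frac{5}{3} + 115\right)^{2} = \left(\frac{350}{3}\right)^{2} = \frac{122500}{9} \approx 13611.0$)
$- H = \left(-1\right) \frac{122500}{9} = - \frac{122500}{9}$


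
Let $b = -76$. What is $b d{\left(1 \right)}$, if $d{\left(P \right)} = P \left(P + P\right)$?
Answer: $-152$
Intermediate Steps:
$d{\left(P \right)} = 2 P^{2}$ ($d{\left(P \right)} = P 2 P = 2 P^{2}$)
$b d{\left(1 \right)} = - 76 \cdot 2 \cdot 1^{2} = - 76 \cdot 2 \cdot 1 = \left(-76\right) 2 = -152$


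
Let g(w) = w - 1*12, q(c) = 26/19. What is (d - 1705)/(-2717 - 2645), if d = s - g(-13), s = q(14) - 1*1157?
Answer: 53877/101878 ≈ 0.52884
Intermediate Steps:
q(c) = 26/19 (q(c) = 26*(1/19) = 26/19)
s = -21957/19 (s = 26/19 - 1*1157 = 26/19 - 1157 = -21957/19 ≈ -1155.6)
g(w) = -12 + w (g(w) = w - 12 = -12 + w)
d = -21482/19 (d = -21957/19 - (-12 - 13) = -21957/19 - 1*(-25) = -21957/19 + 25 = -21482/19 ≈ -1130.6)
(d - 1705)/(-2717 - 2645) = (-21482/19 - 1705)/(-2717 - 2645) = -53877/19/(-5362) = -53877/19*(-1/5362) = 53877/101878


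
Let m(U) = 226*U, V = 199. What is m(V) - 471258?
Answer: -426284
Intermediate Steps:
m(V) - 471258 = 226*199 - 471258 = 44974 - 471258 = -426284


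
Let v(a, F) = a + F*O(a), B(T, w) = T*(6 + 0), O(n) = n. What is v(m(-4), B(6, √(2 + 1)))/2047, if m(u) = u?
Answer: -148/2047 ≈ -0.072301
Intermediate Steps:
B(T, w) = 6*T (B(T, w) = T*6 = 6*T)
v(a, F) = a + F*a
v(m(-4), B(6, √(2 + 1)))/2047 = -4*(1 + 6*6)/2047 = -4*(1 + 36)*(1/2047) = -4*37*(1/2047) = -148*1/2047 = -148/2047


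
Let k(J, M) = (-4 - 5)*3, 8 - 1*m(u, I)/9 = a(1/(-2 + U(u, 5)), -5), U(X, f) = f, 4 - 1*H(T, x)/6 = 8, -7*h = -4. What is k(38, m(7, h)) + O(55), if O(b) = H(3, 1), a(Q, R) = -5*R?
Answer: -51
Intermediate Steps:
h = 4/7 (h = -1/7*(-4) = 4/7 ≈ 0.57143)
H(T, x) = -24 (H(T, x) = 24 - 6*8 = 24 - 48 = -24)
m(u, I) = -153 (m(u, I) = 72 - (-45)*(-5) = 72 - 9*25 = 72 - 225 = -153)
O(b) = -24
k(J, M) = -27 (k(J, M) = -9*3 = -27)
k(38, m(7, h)) + O(55) = -27 - 24 = -51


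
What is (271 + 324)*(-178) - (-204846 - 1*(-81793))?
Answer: 17143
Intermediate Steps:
(271 + 324)*(-178) - (-204846 - 1*(-81793)) = 595*(-178) - (-204846 + 81793) = -105910 - 1*(-123053) = -105910 + 123053 = 17143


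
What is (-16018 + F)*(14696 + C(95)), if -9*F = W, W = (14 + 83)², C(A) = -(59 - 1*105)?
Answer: -251549298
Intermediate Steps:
C(A) = 46 (C(A) = -(59 - 105) = -1*(-46) = 46)
W = 9409 (W = 97² = 9409)
F = -9409/9 (F = -⅑*9409 = -9409/9 ≈ -1045.4)
(-16018 + F)*(14696 + C(95)) = (-16018 - 9409/9)*(14696 + 46) = -153571/9*14742 = -251549298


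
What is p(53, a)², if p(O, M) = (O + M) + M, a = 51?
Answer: 24025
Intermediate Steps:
p(O, M) = O + 2*M (p(O, M) = (M + O) + M = O + 2*M)
p(53, a)² = (53 + 2*51)² = (53 + 102)² = 155² = 24025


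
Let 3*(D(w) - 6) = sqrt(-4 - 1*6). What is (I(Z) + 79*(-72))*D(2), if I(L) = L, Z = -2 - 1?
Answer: -34146 - 1897*I*sqrt(10) ≈ -34146.0 - 5998.8*I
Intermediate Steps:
Z = -3
D(w) = 6 + I*sqrt(10)/3 (D(w) = 6 + sqrt(-4 - 1*6)/3 = 6 + sqrt(-4 - 6)/3 = 6 + sqrt(-10)/3 = 6 + (I*sqrt(10))/3 = 6 + I*sqrt(10)/3)
(I(Z) + 79*(-72))*D(2) = (-3 + 79*(-72))*(6 + I*sqrt(10)/3) = (-3 - 5688)*(6 + I*sqrt(10)/3) = -5691*(6 + I*sqrt(10)/3) = -34146 - 1897*I*sqrt(10)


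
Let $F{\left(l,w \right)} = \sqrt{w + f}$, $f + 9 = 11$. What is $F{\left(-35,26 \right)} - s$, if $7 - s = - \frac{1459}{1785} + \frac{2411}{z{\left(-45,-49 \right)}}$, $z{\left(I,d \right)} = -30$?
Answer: $- \frac{104939}{1190} + 2 \sqrt{7} \approx -82.893$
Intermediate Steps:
$f = 2$ ($f = -9 + 11 = 2$)
$F{\left(l,w \right)} = \sqrt{2 + w}$ ($F{\left(l,w \right)} = \sqrt{w + 2} = \sqrt{2 + w}$)
$s = \frac{104939}{1190}$ ($s = 7 - \left(- \frac{1459}{1785} + \frac{2411}{-30}\right) = 7 - \left(\left(-1459\right) \frac{1}{1785} + 2411 \left(- \frac{1}{30}\right)\right) = 7 - \left(- \frac{1459}{1785} - \frac{2411}{30}\right) = 7 - - \frac{96609}{1190} = 7 + \frac{96609}{1190} = \frac{104939}{1190} \approx 88.184$)
$F{\left(-35,26 \right)} - s = \sqrt{2 + 26} - \frac{104939}{1190} = \sqrt{28} - \frac{104939}{1190} = 2 \sqrt{7} - \frac{104939}{1190} = - \frac{104939}{1190} + 2 \sqrt{7}$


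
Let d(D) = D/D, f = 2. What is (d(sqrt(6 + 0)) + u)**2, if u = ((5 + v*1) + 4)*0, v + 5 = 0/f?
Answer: 1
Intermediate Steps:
v = -5 (v = -5 + 0/2 = -5 + 0*(1/2) = -5 + 0 = -5)
d(D) = 1
u = 0 (u = ((5 - 5*1) + 4)*0 = ((5 - 5) + 4)*0 = (0 + 4)*0 = 4*0 = 0)
(d(sqrt(6 + 0)) + u)**2 = (1 + 0)**2 = 1**2 = 1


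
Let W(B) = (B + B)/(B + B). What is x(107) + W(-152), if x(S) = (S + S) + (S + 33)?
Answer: 355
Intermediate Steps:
x(S) = 33 + 3*S (x(S) = 2*S + (33 + S) = 33 + 3*S)
W(B) = 1 (W(B) = (2*B)/((2*B)) = (2*B)*(1/(2*B)) = 1)
x(107) + W(-152) = (33 + 3*107) + 1 = (33 + 321) + 1 = 354 + 1 = 355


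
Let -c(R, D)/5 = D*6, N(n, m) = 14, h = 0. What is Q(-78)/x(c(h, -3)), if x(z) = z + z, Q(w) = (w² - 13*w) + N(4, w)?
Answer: 1778/45 ≈ 39.511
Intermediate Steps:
c(R, D) = -30*D (c(R, D) = -5*D*6 = -30*D)
Q(w) = 14 + w² - 13*w (Q(w) = (w² - 13*w) + 14 = 14 + w² - 13*w)
x(z) = 2*z
Q(-78)/x(c(h, -3)) = (14 + (-78)² - 13*(-78))/((2*(-30*(-3)))) = (14 + 6084 + 1014)/((2*90)) = 7112/180 = 7112*(1/180) = 1778/45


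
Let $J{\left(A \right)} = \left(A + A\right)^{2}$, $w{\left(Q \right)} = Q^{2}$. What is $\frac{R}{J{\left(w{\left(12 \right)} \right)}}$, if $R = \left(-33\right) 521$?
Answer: $- \frac{5731}{27648} \approx -0.20728$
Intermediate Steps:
$J{\left(A \right)} = 4 A^{2}$ ($J{\left(A \right)} = \left(2 A\right)^{2} = 4 A^{2}$)
$R = -17193$
$\frac{R}{J{\left(w{\left(12 \right)} \right)}} = - \frac{17193}{4 \left(12^{2}\right)^{2}} = - \frac{17193}{4 \cdot 144^{2}} = - \frac{17193}{4 \cdot 20736} = - \frac{17193}{82944} = \left(-17193\right) \frac{1}{82944} = - \frac{5731}{27648}$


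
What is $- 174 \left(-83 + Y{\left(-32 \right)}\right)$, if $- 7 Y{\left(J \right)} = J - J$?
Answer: $14442$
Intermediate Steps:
$Y{\left(J \right)} = 0$ ($Y{\left(J \right)} = - \frac{J - J}{7} = \left(- \frac{1}{7}\right) 0 = 0$)
$- 174 \left(-83 + Y{\left(-32 \right)}\right) = - 174 \left(-83 + 0\right) = \left(-174\right) \left(-83\right) = 14442$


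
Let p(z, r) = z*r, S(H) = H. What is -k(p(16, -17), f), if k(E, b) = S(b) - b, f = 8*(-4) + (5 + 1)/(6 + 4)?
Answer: 0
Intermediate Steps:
p(z, r) = r*z
f = -157/5 (f = -32 + 6/10 = -32 + 6*(⅒) = -32 + ⅗ = -157/5 ≈ -31.400)
k(E, b) = 0 (k(E, b) = b - b = 0)
-k(p(16, -17), f) = -1*0 = 0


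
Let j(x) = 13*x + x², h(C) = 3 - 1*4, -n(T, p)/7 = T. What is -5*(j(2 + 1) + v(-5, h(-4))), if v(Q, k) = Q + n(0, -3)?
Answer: -215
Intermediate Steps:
n(T, p) = -7*T
h(C) = -1 (h(C) = 3 - 4 = -1)
v(Q, k) = Q (v(Q, k) = Q - 7*0 = Q + 0 = Q)
j(x) = x² + 13*x
-5*(j(2 + 1) + v(-5, h(-4))) = -5*((2 + 1)*(13 + (2 + 1)) - 5) = -5*(3*(13 + 3) - 5) = -5*(3*16 - 5) = -5*(48 - 5) = -5*43 = -215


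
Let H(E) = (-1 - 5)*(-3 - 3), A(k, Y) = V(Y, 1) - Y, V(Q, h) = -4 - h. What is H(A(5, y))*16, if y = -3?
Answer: 576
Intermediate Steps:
A(k, Y) = -5 - Y (A(k, Y) = (-4 - 1*1) - Y = (-4 - 1) - Y = -5 - Y)
H(E) = 36 (H(E) = -6*(-6) = 36)
H(A(5, y))*16 = 36*16 = 576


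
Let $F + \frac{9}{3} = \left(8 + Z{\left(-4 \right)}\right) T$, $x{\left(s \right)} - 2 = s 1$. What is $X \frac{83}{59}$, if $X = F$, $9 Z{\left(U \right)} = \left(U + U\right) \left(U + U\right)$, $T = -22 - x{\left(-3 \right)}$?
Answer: $- \frac{79763}{177} \approx -450.64$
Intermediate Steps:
$x{\left(s \right)} = 2 + s$ ($x{\left(s \right)} = 2 + s 1 = 2 + s$)
$T = -21$ ($T = -22 - \left(2 - 3\right) = -22 - -1 = -22 + 1 = -21$)
$Z{\left(U \right)} = \frac{4 U^{2}}{9}$ ($Z{\left(U \right)} = \frac{\left(U + U\right) \left(U + U\right)}{9} = \frac{2 U 2 U}{9} = \frac{4 U^{2}}{9}$)
$F = - \frac{961}{3}$ ($F = -3 + \left(8 + \frac{4 \left(-4\right)^{2}}{9}\right) \left(-21\right) = -3 + \left(8 + \frac{4}{9} \cdot 16\right) \left(-21\right) = -3 + \left(8 + \frac{64}{9}\right) \left(-21\right) = -3 + \frac{136}{9} \left(-21\right) = -3 - \frac{952}{3} = - \frac{961}{3} \approx -320.33$)
$X = - \frac{961}{3} \approx -320.33$
$X \frac{83}{59} = - \frac{961 \cdot \frac{83}{59}}{3} = - \frac{961 \cdot 83 \cdot \frac{1}{59}}{3} = \left(- \frac{961}{3}\right) \frac{83}{59} = - \frac{79763}{177}$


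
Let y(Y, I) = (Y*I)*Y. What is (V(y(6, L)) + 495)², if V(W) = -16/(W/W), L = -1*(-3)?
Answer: 229441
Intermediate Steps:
L = 3
y(Y, I) = I*Y² (y(Y, I) = (I*Y)*Y = I*Y²)
V(W) = -16 (V(W) = -16/1 = -16*1 = -16)
(V(y(6, L)) + 495)² = (-16 + 495)² = 479² = 229441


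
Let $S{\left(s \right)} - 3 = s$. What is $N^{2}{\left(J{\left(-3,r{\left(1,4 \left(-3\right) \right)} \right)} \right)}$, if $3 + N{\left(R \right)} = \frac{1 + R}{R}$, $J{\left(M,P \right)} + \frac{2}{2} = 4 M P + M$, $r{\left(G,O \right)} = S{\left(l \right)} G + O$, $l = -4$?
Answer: $\frac{91809}{23104} \approx 3.9737$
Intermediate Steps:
$S{\left(s \right)} = 3 + s$
$r{\left(G,O \right)} = O - G$ ($r{\left(G,O \right)} = \left(3 - 4\right) G + O = - G + O = O - G$)
$J{\left(M,P \right)} = -1 + M + 4 M P$ ($J{\left(M,P \right)} = -1 + \left(4 M P + M\right) = -1 + \left(M + 4 M P\right) = -1 + M + 4 M P$)
$N{\left(R \right)} = -3 + \frac{1 + R}{R}$
$N^{2}{\left(J{\left(-3,r{\left(1,4 \left(-3\right) \right)} \right)} \right)} = \left(-2 + \frac{1}{-1 - 3 + 4 \left(-3\right) \left(4 \left(-3\right) - 1\right)}\right)^{2} = \left(-2 + \frac{1}{-1 - 3 + 4 \left(-3\right) \left(-12 - 1\right)}\right)^{2} = \left(-2 + \frac{1}{-1 - 3 + 4 \left(-3\right) \left(-13\right)}\right)^{2} = \left(-2 + \frac{1}{-1 - 3 + 156}\right)^{2} = \left(-2 + \frac{1}{152}\right)^{2} = \left(- \frac{303}{152}\right)^{2} = \frac{91809}{23104}$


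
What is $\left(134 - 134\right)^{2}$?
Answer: $0$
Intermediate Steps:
$\left(134 - 134\right)^{2} = 0^{2} = 0$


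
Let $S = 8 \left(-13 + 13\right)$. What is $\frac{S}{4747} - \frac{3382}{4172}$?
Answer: $- \frac{1691}{2086} \approx -0.81064$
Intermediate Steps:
$S = 0$ ($S = 8 \cdot 0 = 0$)
$\frac{S}{4747} - \frac{3382}{4172} = \frac{0}{4747} - \frac{3382}{4172} = 0 \cdot \frac{1}{4747} - \frac{1691}{2086} = 0 - \frac{1691}{2086} = - \frac{1691}{2086}$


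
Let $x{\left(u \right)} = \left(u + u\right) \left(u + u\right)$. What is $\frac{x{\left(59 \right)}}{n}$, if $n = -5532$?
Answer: $- \frac{3481}{1383} \approx -2.517$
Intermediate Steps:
$x{\left(u \right)} = 4 u^{2}$ ($x{\left(u \right)} = 2 u 2 u = 4 u^{2}$)
$\frac{x{\left(59 \right)}}{n} = \frac{4 \cdot 59^{2}}{-5532} = 4 \cdot 3481 \left(- \frac{1}{5532}\right) = 13924 \left(- \frac{1}{5532}\right) = - \frac{3481}{1383}$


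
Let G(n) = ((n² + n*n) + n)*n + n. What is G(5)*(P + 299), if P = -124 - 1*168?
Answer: 1960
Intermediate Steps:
P = -292 (P = -124 - 168 = -292)
G(n) = n + n*(n + 2*n²) (G(n) = ((n² + n²) + n)*n + n = (2*n² + n)*n + n = (n + 2*n²)*n + n = n*(n + 2*n²) + n = n + n*(n + 2*n²))
G(5)*(P + 299) = (5*(1 + 5 + 2*5²))*(-292 + 299) = (5*(1 + 5 + 2*25))*7 = (5*(1 + 5 + 50))*7 = (5*56)*7 = 280*7 = 1960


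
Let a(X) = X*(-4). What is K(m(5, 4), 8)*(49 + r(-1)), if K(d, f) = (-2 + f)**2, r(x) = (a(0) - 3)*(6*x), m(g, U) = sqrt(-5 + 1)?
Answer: 2412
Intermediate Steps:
m(g, U) = 2*I (m(g, U) = sqrt(-4) = 2*I)
a(X) = -4*X
r(x) = -18*x (r(x) = (-4*0 - 3)*(6*x) = (0 - 3)*(6*x) = -18*x)
K(m(5, 4), 8)*(49 + r(-1)) = (-2 + 8)**2*(49 - 18*(-1)) = 6**2*(49 + 18) = 36*67 = 2412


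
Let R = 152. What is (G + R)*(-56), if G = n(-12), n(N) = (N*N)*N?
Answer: 88256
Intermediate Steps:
n(N) = N³ (n(N) = N²*N = N³)
G = -1728 (G = (-12)³ = -1728)
(G + R)*(-56) = (-1728 + 152)*(-56) = -1576*(-56) = 88256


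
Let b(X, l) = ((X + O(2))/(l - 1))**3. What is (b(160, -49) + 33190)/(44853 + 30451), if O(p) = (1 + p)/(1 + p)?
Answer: 4144576719/9413000000 ≈ 0.44030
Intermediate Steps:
O(p) = 1
b(X, l) = (1 + X)**3/(-1 + l)**3 (b(X, l) = ((X + 1)/(l - 1))**3 = ((1 + X)/(-1 + l))**3 = (1 + X)**3/(-1 + l)**3)
(b(160, -49) + 33190)/(44853 + 30451) = ((1 + 160)**3/(-1 - 49)**3 + 33190)/(44853 + 30451) = (161**3/(-50)**3 + 33190)/75304 = (4173281*(-1/125000) + 33190)*(1/75304) = (-4173281/125000 + 33190)*(1/75304) = (4144576719/125000)*(1/75304) = 4144576719/9413000000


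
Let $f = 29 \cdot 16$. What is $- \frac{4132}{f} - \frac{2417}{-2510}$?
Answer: $- \frac{1156229}{145580} \approx -7.9422$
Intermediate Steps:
$f = 464$
$- \frac{4132}{f} - \frac{2417}{-2510} = - \frac{4132}{464} - \frac{2417}{-2510} = \left(-4132\right) \frac{1}{464} - - \frac{2417}{2510} = - \frac{1033}{116} + \frac{2417}{2510} = - \frac{1156229}{145580}$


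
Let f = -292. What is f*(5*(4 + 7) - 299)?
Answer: 71248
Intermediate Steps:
f*(5*(4 + 7) - 299) = -292*(5*(4 + 7) - 299) = -292*(5*11 - 299) = -292*(55 - 299) = -292*(-244) = 71248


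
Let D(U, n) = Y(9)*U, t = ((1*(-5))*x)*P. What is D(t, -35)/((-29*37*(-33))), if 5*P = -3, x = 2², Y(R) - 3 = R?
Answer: 48/11803 ≈ 0.0040668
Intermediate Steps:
Y(R) = 3 + R
x = 4
P = -⅗ (P = (⅕)*(-3) = -⅗ ≈ -0.60000)
t = 12 (t = ((1*(-5))*4)*(-⅗) = -5*4*(-⅗) = -20*(-⅗) = 12)
D(U, n) = 12*U (D(U, n) = (3 + 9)*U = 12*U)
D(t, -35)/((-29*37*(-33))) = (12*12)/((-29*37*(-33))) = 144/((-1073*(-33))) = 144/35409 = 144*(1/35409) = 48/11803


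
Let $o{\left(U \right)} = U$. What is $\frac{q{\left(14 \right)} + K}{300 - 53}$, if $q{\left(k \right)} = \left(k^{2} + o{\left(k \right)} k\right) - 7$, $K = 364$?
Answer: $\frac{749}{247} \approx 3.0324$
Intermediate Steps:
$q{\left(k \right)} = -7 + 2 k^{2}$ ($q{\left(k \right)} = \left(k^{2} + k k\right) - 7 = \left(k^{2} + k^{2}\right) - 7 = 2 k^{2} - 7 = -7 + 2 k^{2}$)
$\frac{q{\left(14 \right)} + K}{300 - 53} = \frac{\left(-7 + 2 \cdot 14^{2}\right) + 364}{300 - 53} = \frac{\left(-7 + 2 \cdot 196\right) + 364}{247} = \left(\left(-7 + 392\right) + 364\right) \frac{1}{247} = \left(385 + 364\right) \frac{1}{247} = 749 \cdot \frac{1}{247} = \frac{749}{247}$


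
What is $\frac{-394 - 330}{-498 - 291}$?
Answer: $\frac{724}{789} \approx 0.91762$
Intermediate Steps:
$\frac{-394 - 330}{-498 - 291} = - \frac{724}{-498 - 291} = - \frac{724}{-789} = \left(-724\right) \left(- \frac{1}{789}\right) = \frac{724}{789}$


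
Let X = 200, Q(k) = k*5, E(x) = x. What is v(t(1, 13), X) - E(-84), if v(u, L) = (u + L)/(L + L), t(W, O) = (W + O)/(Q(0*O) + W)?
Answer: 16907/200 ≈ 84.535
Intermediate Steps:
Q(k) = 5*k
t(W, O) = (O + W)/W (t(W, O) = (W + O)/(5*(0*O) + W) = (O + W)/(5*0 + W) = (O + W)/(0 + W) = (O + W)/W)
v(u, L) = (L + u)/(2*L) (v(u, L) = (L + u)/((2*L)) = (L + u)*(1/(2*L)) = (L + u)/(2*L))
v(t(1, 13), X) - E(-84) = (½)*(200 + (13 + 1)/1)/200 - 1*(-84) = (½)*(1/200)*(200 + 1*14) + 84 = (½)*(1/200)*(200 + 14) + 84 = (½)*(1/200)*214 + 84 = 107/200 + 84 = 16907/200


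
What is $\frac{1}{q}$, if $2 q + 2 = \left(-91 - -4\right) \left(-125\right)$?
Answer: $\frac{2}{10873} \approx 0.00018394$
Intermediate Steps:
$q = \frac{10873}{2}$ ($q = -1 + \frac{\left(-91 - -4\right) \left(-125\right)}{2} = -1 + \frac{\left(-91 + 4\right) \left(-125\right)}{2} = -1 + \frac{\left(-87\right) \left(-125\right)}{2} = -1 + \frac{1}{2} \cdot 10875 = -1 + \frac{10875}{2} = \frac{10873}{2} \approx 5436.5$)
$\frac{1}{q} = \frac{1}{\frac{10873}{2}} = \frac{2}{10873}$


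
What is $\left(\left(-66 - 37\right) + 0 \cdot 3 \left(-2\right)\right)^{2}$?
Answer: $10609$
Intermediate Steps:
$\left(\left(-66 - 37\right) + 0 \cdot 3 \left(-2\right)\right)^{2} = \left(-103 + 0 \left(-2\right)\right)^{2} = \left(-103 + 0\right)^{2} = \left(-103\right)^{2} = 10609$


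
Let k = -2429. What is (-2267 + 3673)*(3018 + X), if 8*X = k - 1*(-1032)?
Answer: 15991141/4 ≈ 3.9978e+6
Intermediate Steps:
X = -1397/8 (X = (-2429 - 1*(-1032))/8 = (-2429 + 1032)/8 = (⅛)*(-1397) = -1397/8 ≈ -174.63)
(-2267 + 3673)*(3018 + X) = (-2267 + 3673)*(3018 - 1397/8) = 1406*(22747/8) = 15991141/4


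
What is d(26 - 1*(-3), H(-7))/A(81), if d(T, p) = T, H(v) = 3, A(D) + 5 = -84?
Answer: -29/89 ≈ -0.32584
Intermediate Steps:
A(D) = -89 (A(D) = -5 - 84 = -89)
d(26 - 1*(-3), H(-7))/A(81) = (26 - 1*(-3))/(-89) = (26 + 3)*(-1/89) = 29*(-1/89) = -29/89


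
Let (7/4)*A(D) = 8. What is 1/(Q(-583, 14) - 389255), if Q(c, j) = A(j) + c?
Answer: -7/2728834 ≈ -2.5652e-6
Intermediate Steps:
A(D) = 32/7 (A(D) = (4/7)*8 = 32/7)
Q(c, j) = 32/7 + c
1/(Q(-583, 14) - 389255) = 1/((32/7 - 583) - 389255) = 1/(-4049/7 - 389255) = 1/(-2728834/7) = -7/2728834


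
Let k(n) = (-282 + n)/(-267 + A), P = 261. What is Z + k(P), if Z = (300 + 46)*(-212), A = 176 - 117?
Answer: -15257195/208 ≈ -73352.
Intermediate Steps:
A = 59
k(n) = 141/104 - n/208 (k(n) = (-282 + n)/(-267 + 59) = (-282 + n)/(-208) = (-282 + n)*(-1/208) = 141/104 - n/208)
Z = -73352 (Z = 346*(-212) = -73352)
Z + k(P) = -73352 + (141/104 - 1/208*261) = -73352 + (141/104 - 261/208) = -73352 + 21/208 = -15257195/208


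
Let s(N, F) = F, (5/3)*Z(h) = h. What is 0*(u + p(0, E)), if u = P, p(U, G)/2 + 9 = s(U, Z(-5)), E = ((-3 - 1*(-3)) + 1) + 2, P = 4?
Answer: 0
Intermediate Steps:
Z(h) = 3*h/5
E = 3 (E = ((-3 + 3) + 1) + 2 = (0 + 1) + 2 = 1 + 2 = 3)
p(U, G) = -24 (p(U, G) = -18 + 2*((3/5)*(-5)) = -18 + 2*(-3) = -18 - 6 = -24)
u = 4
0*(u + p(0, E)) = 0*(4 - 24) = 0*(-20) = 0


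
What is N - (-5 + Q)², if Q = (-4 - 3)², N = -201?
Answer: -2137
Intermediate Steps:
Q = 49 (Q = (-7)² = 49)
N - (-5 + Q)² = -201 - (-5 + 49)² = -201 - 1*44² = -201 - 1*1936 = -201 - 1936 = -2137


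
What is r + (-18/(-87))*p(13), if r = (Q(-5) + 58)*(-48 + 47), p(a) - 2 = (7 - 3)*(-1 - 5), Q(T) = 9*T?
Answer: -509/29 ≈ -17.552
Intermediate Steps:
p(a) = -22 (p(a) = 2 + (7 - 3)*(-1 - 5) = 2 + 4*(-6) = 2 - 24 = -22)
r = -13 (r = (9*(-5) + 58)*(-48 + 47) = (-45 + 58)*(-1) = 13*(-1) = -13)
r + (-18/(-87))*p(13) = -13 - 18/(-87)*(-22) = -13 - 18*(-1/87)*(-22) = -13 + (6/29)*(-22) = -13 - 132/29 = -509/29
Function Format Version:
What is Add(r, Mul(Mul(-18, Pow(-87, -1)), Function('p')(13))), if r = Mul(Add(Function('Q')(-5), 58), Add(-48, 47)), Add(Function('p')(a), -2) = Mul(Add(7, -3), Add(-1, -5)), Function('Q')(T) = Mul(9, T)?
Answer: Rational(-509, 29) ≈ -17.552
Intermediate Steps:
Function('p')(a) = -22 (Function('p')(a) = Add(2, Mul(Add(7, -3), Add(-1, -5))) = Add(2, Mul(4, -6)) = Add(2, -24) = -22)
r = -13 (r = Mul(Add(Mul(9, -5), 58), Add(-48, 47)) = Mul(Add(-45, 58), -1) = Mul(13, -1) = -13)
Add(r, Mul(Mul(-18, Pow(-87, -1)), Function('p')(13))) = Add(-13, Mul(Mul(-18, Pow(-87, -1)), -22)) = Add(-13, Mul(Mul(-18, Rational(-1, 87)), -22)) = Add(-13, Mul(Rational(6, 29), -22)) = Add(-13, Rational(-132, 29)) = Rational(-509, 29)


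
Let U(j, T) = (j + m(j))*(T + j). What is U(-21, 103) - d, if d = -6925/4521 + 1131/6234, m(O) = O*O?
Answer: 323564018453/9394638 ≈ 34441.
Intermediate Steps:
m(O) = O²
U(j, T) = (T + j)*(j + j²) (U(j, T) = (j + j²)*(T + j) = (T + j)*(j + j²))
d = -12685733/9394638 (d = -6925*1/4521 + 1131*(1/6234) = -6925/4521 + 377/2078 = -12685733/9394638 ≈ -1.3503)
U(-21, 103) - d = -21*(103 - 21 + (-21)² + 103*(-21)) - 1*(-12685733/9394638) = -21*(103 - 21 + 441 - 2163) + 12685733/9394638 = -21*(-1640) + 12685733/9394638 = 34440 + 12685733/9394638 = 323564018453/9394638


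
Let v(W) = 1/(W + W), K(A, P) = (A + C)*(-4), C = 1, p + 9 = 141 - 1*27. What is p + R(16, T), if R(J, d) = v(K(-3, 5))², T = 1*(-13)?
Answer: 26881/256 ≈ 105.00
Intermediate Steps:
p = 105 (p = -9 + (141 - 1*27) = -9 + (141 - 27) = -9 + 114 = 105)
K(A, P) = -4 - 4*A (K(A, P) = (A + 1)*(-4) = (1 + A)*(-4) = -4 - 4*A)
v(W) = 1/(2*W)
T = -13
R(J, d) = 1/256 (R(J, d) = (1/(2*(-4 - 4*(-3))))² = (1/(2*(-4 + 12)))² = ((½)/8)² = ((½)*(⅛))² = (1/16)² = 1/256)
p + R(16, T) = 105 + 1/256 = 26881/256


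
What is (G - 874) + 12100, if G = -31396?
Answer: -20170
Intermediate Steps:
(G - 874) + 12100 = (-31396 - 874) + 12100 = -32270 + 12100 = -20170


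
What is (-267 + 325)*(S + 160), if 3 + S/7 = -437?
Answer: -169360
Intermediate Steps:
S = -3080 (S = -21 + 7*(-437) = -21 - 3059 = -3080)
(-267 + 325)*(S + 160) = (-267 + 325)*(-3080 + 160) = 58*(-2920) = -169360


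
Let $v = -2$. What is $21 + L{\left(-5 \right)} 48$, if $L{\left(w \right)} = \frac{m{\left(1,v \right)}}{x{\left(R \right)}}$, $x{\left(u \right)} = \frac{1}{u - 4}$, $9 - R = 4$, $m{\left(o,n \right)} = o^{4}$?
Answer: $69$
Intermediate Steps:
$R = 5$ ($R = 9 - 4 = 5$)
$x{\left(u \right)} = \frac{1}{-4 + u}$
$L{\left(w \right)} = 1$ ($L{\left(w \right)} = \frac{1^{4}}{\frac{1}{-4 + 5}} = 1 \frac{1}{1^{-1}} = 1 \cdot 1^{-1} = 1 \cdot 1 = 1$)
$21 + L{\left(-5 \right)} 48 = 21 + 1 \cdot 48 = 21 + 48 = 69$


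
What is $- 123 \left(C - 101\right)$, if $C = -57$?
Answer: $19434$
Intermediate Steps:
$- 123 \left(C - 101\right) = - 123 \left(-57 - 101\right) = \left(-123\right) \left(-158\right) = 19434$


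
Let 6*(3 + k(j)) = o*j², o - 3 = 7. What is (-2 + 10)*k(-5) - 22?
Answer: 862/3 ≈ 287.33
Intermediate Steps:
o = 10 (o = 3 + 7 = 10)
k(j) = -3 + 5*j²/3 (k(j) = -3 + (10*j²)/6 = -3 + 5*j²/3)
(-2 + 10)*k(-5) - 22 = (-2 + 10)*(-3 + (5/3)*(-5)²) - 22 = 8*(-3 + (5/3)*25) - 22 = 8*(-3 + 125/3) - 22 = 8*(116/3) - 22 = 928/3 - 22 = 862/3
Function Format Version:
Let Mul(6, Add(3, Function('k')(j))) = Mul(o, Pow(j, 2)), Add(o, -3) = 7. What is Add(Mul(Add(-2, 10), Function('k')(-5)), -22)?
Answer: Rational(862, 3) ≈ 287.33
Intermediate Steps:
o = 10 (o = Add(3, 7) = 10)
Function('k')(j) = Add(-3, Mul(Rational(5, 3), Pow(j, 2))) (Function('k')(j) = Add(-3, Mul(Rational(1, 6), Mul(10, Pow(j, 2)))) = Add(-3, Mul(Rational(5, 3), Pow(j, 2))))
Add(Mul(Add(-2, 10), Function('k')(-5)), -22) = Add(Mul(Add(-2, 10), Add(-3, Mul(Rational(5, 3), Pow(-5, 2)))), -22) = Add(Mul(8, Add(-3, Mul(Rational(5, 3), 25))), -22) = Add(Mul(8, Add(-3, Rational(125, 3))), -22) = Add(Mul(8, Rational(116, 3)), -22) = Add(Rational(928, 3), -22) = Rational(862, 3)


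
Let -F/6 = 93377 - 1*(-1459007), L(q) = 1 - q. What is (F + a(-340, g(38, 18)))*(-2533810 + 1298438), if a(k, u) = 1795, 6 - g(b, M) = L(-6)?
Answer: 11504412868348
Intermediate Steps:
g(b, M) = -1 (g(b, M) = 6 - (1 - 1*(-6)) = 6 - (1 + 6) = 6 - 1*7 = 6 - 7 = -1)
F = -9314304 (F = -6*(93377 - 1*(-1459007)) = -6*(93377 + 1459007) = -6*1552384 = -9314304)
(F + a(-340, g(38, 18)))*(-2533810 + 1298438) = (-9314304 + 1795)*(-2533810 + 1298438) = -9312509*(-1235372) = 11504412868348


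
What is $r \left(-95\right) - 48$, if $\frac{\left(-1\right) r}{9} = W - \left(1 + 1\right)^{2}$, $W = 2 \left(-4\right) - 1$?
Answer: $-11163$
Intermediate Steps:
$W = -9$ ($W = -8 - 1 = -9$)
$r = 117$ ($r = - 9 \left(-9 - \left(1 + 1\right)^{2}\right) = - 9 \left(-9 - 2^{2}\right) = - 9 \left(-9 - 4\right) = \left(-9\right) \left(-13\right) = 117$)
$r \left(-95\right) - 48 = 117 \left(-95\right) - 48 = -11115 - 48 = -11163$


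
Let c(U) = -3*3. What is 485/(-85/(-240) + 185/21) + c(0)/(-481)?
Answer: 78411471/1480999 ≈ 52.945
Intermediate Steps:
c(U) = -9
485/(-85/(-240) + 185/21) + c(0)/(-481) = 485/(-85/(-240) + 185/21) - 9/(-481) = 485/(-85*(-1/240) + 185*(1/21)) - 9*(-1/481) = 485/(17/48 + 185/21) + 9/481 = 485/(3079/336) + 9/481 = 485*(336/3079) + 9/481 = 162960/3079 + 9/481 = 78411471/1480999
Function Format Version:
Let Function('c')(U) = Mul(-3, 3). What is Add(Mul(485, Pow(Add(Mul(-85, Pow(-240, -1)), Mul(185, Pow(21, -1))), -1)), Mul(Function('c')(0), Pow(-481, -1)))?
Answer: Rational(78411471, 1480999) ≈ 52.945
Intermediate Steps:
Function('c')(U) = -9
Add(Mul(485, Pow(Add(Mul(-85, Pow(-240, -1)), Mul(185, Pow(21, -1))), -1)), Mul(Function('c')(0), Pow(-481, -1))) = Add(Mul(485, Pow(Add(Mul(-85, Pow(-240, -1)), Mul(185, Pow(21, -1))), -1)), Mul(-9, Pow(-481, -1))) = Add(Mul(485, Pow(Add(Mul(-85, Rational(-1, 240)), Mul(185, Rational(1, 21))), -1)), Mul(-9, Rational(-1, 481))) = Add(Mul(485, Pow(Add(Rational(17, 48), Rational(185, 21)), -1)), Rational(9, 481)) = Add(Mul(485, Pow(Rational(3079, 336), -1)), Rational(9, 481)) = Add(Mul(485, Rational(336, 3079)), Rational(9, 481)) = Add(Rational(162960, 3079), Rational(9, 481)) = Rational(78411471, 1480999)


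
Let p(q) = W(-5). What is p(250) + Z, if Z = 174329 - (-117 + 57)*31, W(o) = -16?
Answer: 176173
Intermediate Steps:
p(q) = -16
Z = 176189 (Z = 174329 - (-60)*31 = 174329 - 1*(-1860) = 174329 + 1860 = 176189)
p(250) + Z = -16 + 176189 = 176173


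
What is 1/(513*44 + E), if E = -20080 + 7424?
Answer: 1/9916 ≈ 0.00010085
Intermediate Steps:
E = -12656
1/(513*44 + E) = 1/(513*44 - 12656) = 1/(22572 - 12656) = 1/9916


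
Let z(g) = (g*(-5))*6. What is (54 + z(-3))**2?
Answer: 20736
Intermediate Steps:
z(g) = -30*g (z(g) = -5*g*6 = -30*g)
(54 + z(-3))**2 = (54 - 30*(-3))**2 = (54 + 90)**2 = 144**2 = 20736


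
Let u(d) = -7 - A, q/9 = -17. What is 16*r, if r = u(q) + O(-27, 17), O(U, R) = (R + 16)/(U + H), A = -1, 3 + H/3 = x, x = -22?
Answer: -1720/17 ≈ -101.18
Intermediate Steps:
q = -153 (q = 9*(-17) = -153)
H = -75 (H = -9 + 3*(-22) = -9 - 66 = -75)
O(U, R) = (16 + R)/(-75 + U) (O(U, R) = (R + 16)/(U - 75) = (16 + R)/(-75 + U))
u(d) = -6 (u(d) = -7 - 1*(-1) = -7 + 1 = -6)
r = -215/34 (r = -6 + (16 + 17)/(-75 - 27) = -6 + 33/(-102) = -6 - 1/102*33 = -6 - 11/34 = -215/34 ≈ -6.3235)
16*r = 16*(-215/34) = -1720/17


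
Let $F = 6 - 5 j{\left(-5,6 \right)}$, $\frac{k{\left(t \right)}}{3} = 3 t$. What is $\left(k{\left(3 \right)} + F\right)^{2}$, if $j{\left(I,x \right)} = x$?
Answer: $9$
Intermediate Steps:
$k{\left(t \right)} = 9 t$ ($k{\left(t \right)} = 3 \cdot 3 t = 9 t$)
$F = -24$ ($F = 6 - 30 = -24$)
$\left(k{\left(3 \right)} + F\right)^{2} = \left(9 \cdot 3 - 24\right)^{2} = \left(27 - 24\right)^{2} = 3^{2} = 9$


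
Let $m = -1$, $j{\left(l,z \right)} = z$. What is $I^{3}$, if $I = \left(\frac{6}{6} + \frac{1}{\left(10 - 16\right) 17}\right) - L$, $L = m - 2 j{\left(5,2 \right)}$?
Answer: $\frac{228099131}{1061208} \approx 214.94$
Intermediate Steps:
$L = -5$ ($L = -1 - 4 = -5$)
$I = \frac{611}{102}$ ($I = \left(\frac{6}{6} + \frac{1}{\left(10 - 16\right) 17}\right) - -5 = \left(6 \cdot \frac{1}{6} + \frac{1}{-6} \cdot \frac{1}{17}\right) + 5 = \left(1 - \frac{1}{102}\right) + 5 = \frac{101}{102} + 5 = \frac{611}{102} \approx 5.9902$)
$I^{3} = \left(\frac{611}{102}\right)^{3} = \frac{228099131}{1061208}$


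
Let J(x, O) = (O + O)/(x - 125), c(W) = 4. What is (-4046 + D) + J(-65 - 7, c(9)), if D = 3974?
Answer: -14192/197 ≈ -72.041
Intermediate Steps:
J(x, O) = 2*O/(-125 + x) (J(x, O) = (2*O)/(-125 + x) = 2*O/(-125 + x))
(-4046 + D) + J(-65 - 7, c(9)) = (-4046 + 3974) + 2*4/(-125 + (-65 - 7)) = -72 + 2*4/(-125 - 72) = -72 + 2*4/(-197) = -72 + 2*4*(-1/197) = -72 - 8/197 = -14192/197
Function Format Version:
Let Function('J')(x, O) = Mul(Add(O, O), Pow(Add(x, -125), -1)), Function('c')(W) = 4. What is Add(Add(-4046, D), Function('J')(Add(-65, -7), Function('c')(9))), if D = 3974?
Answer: Rational(-14192, 197) ≈ -72.041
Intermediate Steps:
Function('J')(x, O) = Mul(2, O, Pow(Add(-125, x), -1)) (Function('J')(x, O) = Mul(Mul(2, O), Pow(Add(-125, x), -1)) = Mul(2, O, Pow(Add(-125, x), -1)))
Add(Add(-4046, D), Function('J')(Add(-65, -7), Function('c')(9))) = Add(Add(-4046, 3974), Mul(2, 4, Pow(Add(-125, Add(-65, -7)), -1))) = Add(-72, Mul(2, 4, Pow(Add(-125, -72), -1))) = Add(-72, Mul(2, 4, Pow(-197, -1))) = Add(-72, Mul(2, 4, Rational(-1, 197))) = Add(-72, Rational(-8, 197)) = Rational(-14192, 197)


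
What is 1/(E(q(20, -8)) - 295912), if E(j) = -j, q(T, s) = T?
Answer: -1/295932 ≈ -3.3792e-6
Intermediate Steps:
1/(E(q(20, -8)) - 295912) = 1/(-1*20 - 295912) = 1/(-20 - 295912) = 1/(-295932) = -1/295932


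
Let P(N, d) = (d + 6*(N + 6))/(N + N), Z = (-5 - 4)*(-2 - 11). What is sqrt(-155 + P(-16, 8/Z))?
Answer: I*sqrt(3726502)/156 ≈ 12.374*I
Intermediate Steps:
Z = 117 (Z = -9*(-13) = 117)
P(N, d) = (36 + d + 6*N)/(2*N) (P(N, d) = (d + 6*(6 + N))/((2*N)) = (d + (36 + 6*N))*(1/(2*N)) = (36 + d + 6*N)*(1/(2*N)) = (36 + d + 6*N)/(2*N))
sqrt(-155 + P(-16, 8/Z)) = sqrt(-155 + (1/2)*(36 + 8/117 + 6*(-16))/(-16)) = sqrt(-155 + (1/2)*(-1/16)*(36 + 8*(1/117) - 96)) = sqrt(-155 + (1/2)*(-1/16)*(36 + 8/117 - 96)) = sqrt(-155 + (1/2)*(-1/16)*(-7012/117)) = sqrt(-155 + 1753/936) = sqrt(-143327/936) = I*sqrt(3726502)/156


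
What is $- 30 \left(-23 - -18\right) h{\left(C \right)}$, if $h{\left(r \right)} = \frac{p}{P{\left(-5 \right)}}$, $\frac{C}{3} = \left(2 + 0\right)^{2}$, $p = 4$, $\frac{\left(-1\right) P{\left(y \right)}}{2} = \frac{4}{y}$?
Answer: $375$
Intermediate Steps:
$P{\left(y \right)} = - \frac{8}{y}$ ($P{\left(y \right)} = - 2 \frac{4}{y} = - \frac{8}{y}$)
$C = 12$ ($C = 3 \left(2 + 0\right)^{2} = 3 \cdot 2^{2} = 3 \cdot 4 = 12$)
$h{\left(r \right)} = \frac{5}{2}$ ($h{\left(r \right)} = \frac{4}{\left(-8\right) \frac{1}{-5}} = \frac{4}{\left(-8\right) \left(- \frac{1}{5}\right)} = \frac{4}{\frac{8}{5}} = 4 \cdot \frac{5}{8} = \frac{5}{2}$)
$- 30 \left(-23 - -18\right) h{\left(C \right)} = - 30 \left(-23 - -18\right) \frac{5}{2} = - 30 \left(-23 + 18\right) \frac{5}{2} = \left(-30\right) \left(-5\right) \frac{5}{2} = 150 \cdot \frac{5}{2} = 375$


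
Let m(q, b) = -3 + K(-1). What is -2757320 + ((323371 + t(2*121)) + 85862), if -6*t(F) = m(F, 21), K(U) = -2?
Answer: -14088517/6 ≈ -2.3481e+6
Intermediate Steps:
m(q, b) = -5 (m(q, b) = -3 - 2 = -5)
t(F) = ⅚ (t(F) = -⅙*(-5) = ⅚)
-2757320 + ((323371 + t(2*121)) + 85862) = -2757320 + ((323371 + ⅚) + 85862) = -2757320 + (1940231/6 + 85862) = -2757320 + 2455403/6 = -14088517/6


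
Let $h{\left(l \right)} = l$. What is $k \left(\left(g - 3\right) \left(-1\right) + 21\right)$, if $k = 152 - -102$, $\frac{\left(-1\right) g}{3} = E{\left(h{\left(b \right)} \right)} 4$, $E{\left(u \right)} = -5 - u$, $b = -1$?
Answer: $-6096$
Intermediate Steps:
$g = 48$ ($g = - 3 \left(-5 - -1\right) 4 = - 3 \left(-5 + 1\right) 4 = - 3 \left(\left(-4\right) 4\right) = \left(-3\right) \left(-16\right) = 48$)
$k = 254$ ($k = 152 + 102 = 254$)
$k \left(\left(g - 3\right) \left(-1\right) + 21\right) = 254 \left(\left(48 - 3\right) \left(-1\right) + 21\right) = 254 \left(45 \left(-1\right) + 21\right) = 254 \left(-45 + 21\right) = 254 \left(-24\right) = -6096$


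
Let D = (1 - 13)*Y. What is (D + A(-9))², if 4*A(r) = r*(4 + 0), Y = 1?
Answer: 441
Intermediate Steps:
A(r) = r (A(r) = (r*(4 + 0))/4 = (r*4)/4 = (4*r)/4 = r)
D = -12 (D = (1 - 13)*1 = -12*1 = -12)
(D + A(-9))² = (-12 - 9)² = (-21)² = 441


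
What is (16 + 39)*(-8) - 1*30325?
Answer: -30765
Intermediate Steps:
(16 + 39)*(-8) - 1*30325 = 55*(-8) - 30325 = -440 - 30325 = -30765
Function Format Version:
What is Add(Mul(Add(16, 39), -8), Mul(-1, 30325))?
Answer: -30765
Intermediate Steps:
Add(Mul(Add(16, 39), -8), Mul(-1, 30325)) = Add(Mul(55, -8), -30325) = Add(-440, -30325) = -30765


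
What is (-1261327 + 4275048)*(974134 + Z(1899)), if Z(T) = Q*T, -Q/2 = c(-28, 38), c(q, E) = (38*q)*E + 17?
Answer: 465530399041184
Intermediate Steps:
c(q, E) = 17 + 38*E*q (c(q, E) = 38*E*q + 17 = 17 + 38*E*q)
Q = 80830 (Q = -2*(17 + 38*38*(-28)) = -2*(17 - 40432) = -2*(-40415) = 80830)
Z(T) = 80830*T
(-1261327 + 4275048)*(974134 + Z(1899)) = (-1261327 + 4275048)*(974134 + 80830*1899) = 3013721*(974134 + 153496170) = 3013721*154470304 = 465530399041184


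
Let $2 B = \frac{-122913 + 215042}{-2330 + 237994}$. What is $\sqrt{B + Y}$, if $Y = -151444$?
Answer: $\frac{i \sqrt{2102703364707374}}{117832} \approx 389.16 i$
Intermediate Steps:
$B = \frac{92129}{471328}$ ($B = \frac{\left(-122913 + 215042\right) \frac{1}{-2330 + 237994}}{2} = \frac{92129 \cdot \frac{1}{235664}}{2} = \frac{1}{2} \cdot \frac{92129}{235664} = \frac{92129}{471328} \approx 0.19547$)
$\sqrt{B + Y} = \sqrt{\frac{92129}{471328} - 151444} = \sqrt{- \frac{71379705503}{471328}} = \frac{i \sqrt{2102703364707374}}{117832}$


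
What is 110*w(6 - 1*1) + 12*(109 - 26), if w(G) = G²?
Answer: 3746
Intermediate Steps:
110*w(6 - 1*1) + 12*(109 - 26) = 110*(6 - 1*1)² + 12*(109 - 26) = 110*(6 - 1)² + 12*83 = 110*5² + 996 = 110*25 + 996 = 2750 + 996 = 3746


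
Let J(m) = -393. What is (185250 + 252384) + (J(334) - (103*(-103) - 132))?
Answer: 447982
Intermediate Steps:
(185250 + 252384) + (J(334) - (103*(-103) - 132)) = (185250 + 252384) + (-393 - (103*(-103) - 132)) = 437634 + (-393 - (-10609 - 132)) = 437634 + (-393 - 1*(-10741)) = 437634 + (-393 + 10741) = 437634 + 10348 = 447982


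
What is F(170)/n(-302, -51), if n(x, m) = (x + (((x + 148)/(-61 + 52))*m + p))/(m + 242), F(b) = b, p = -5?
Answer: -97410/3539 ≈ -27.525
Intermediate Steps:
n(x, m) = (-5 + x + m*(-148/9 - x/9))/(242 + m) (n(x, m) = (x + (((x + 148)/(-61 + 52))*m - 5))/(m + 242) = (x + (((148 + x)/(-9))*m - 5))/(242 + m) = (x + (((148 + x)*(-⅑))*m - 5))/(242 + m) = (x + ((-148/9 - x/9)*m - 5))/(242 + m) = (x + (m*(-148/9 - x/9) - 5))/(242 + m) = (x + (-5 + m*(-148/9 - x/9)))/(242 + m) = (-5 + x + m*(-148/9 - x/9))/(242 + m))
F(170)/n(-302, -51) = 170/(((-45 - 148*(-51) + 9*(-302) - 1*(-51)*(-302))/(9*(242 - 51)))) = 170/(((⅑)*(-45 + 7548 - 2718 - 15402)/191)) = 170/(((⅑)*(1/191)*(-10617))) = 170/(-3539/573) = 170*(-573/3539) = -97410/3539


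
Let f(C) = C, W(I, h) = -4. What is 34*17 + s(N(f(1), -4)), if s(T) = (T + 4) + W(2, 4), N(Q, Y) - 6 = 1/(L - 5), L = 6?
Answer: 585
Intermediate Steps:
N(Q, Y) = 7 (N(Q, Y) = 6 + 1/(6 - 5) = 6 + 1/1 = 6 + 1 = 7)
s(T) = T (s(T) = (T + 4) - 4 = (4 + T) - 4 = T)
34*17 + s(N(f(1), -4)) = 34*17 + 7 = 578 + 7 = 585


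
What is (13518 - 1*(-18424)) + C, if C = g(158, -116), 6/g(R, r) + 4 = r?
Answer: 638839/20 ≈ 31942.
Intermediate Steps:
g(R, r) = 6/(-4 + r)
C = -1/20 (C = 6/(-4 - 116) = 6/(-120) = 6*(-1/120) = -1/20 ≈ -0.050000)
(13518 - 1*(-18424)) + C = (13518 - 1*(-18424)) - 1/20 = (13518 + 18424) - 1/20 = 31942 - 1/20 = 638839/20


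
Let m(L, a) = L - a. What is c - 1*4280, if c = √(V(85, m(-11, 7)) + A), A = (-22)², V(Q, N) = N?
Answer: -4280 + √466 ≈ -4258.4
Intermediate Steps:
A = 484
c = √466 (c = √((-11 - 1*7) + 484) = √((-11 - 7) + 484) = √(-18 + 484) = √466 ≈ 21.587)
c - 1*4280 = √466 - 1*4280 = √466 - 4280 = -4280 + √466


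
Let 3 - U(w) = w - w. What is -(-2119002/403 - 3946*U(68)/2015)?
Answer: 10606848/2015 ≈ 5263.9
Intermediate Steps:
U(w) = 3 (U(w) = 3 - (w - w) = 3 - 1*0 = 3 + 0 = 3)
-(-2119002/403 - 3946*U(68)/2015) = -7892/((-4030/(3 + 2685))) = -7892/((-4030/2688)) = -7892/((-4030*1/2688)) = -7892/(-2015/1344) = -7892*(-1344/2015) = 10606848/2015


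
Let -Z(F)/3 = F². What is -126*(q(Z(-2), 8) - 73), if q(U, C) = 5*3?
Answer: 7308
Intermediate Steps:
Z(F) = -3*F²
q(U, C) = 15
-126*(q(Z(-2), 8) - 73) = -126*(15 - 73) = -126*(-58) = 7308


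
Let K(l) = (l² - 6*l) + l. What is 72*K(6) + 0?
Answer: 432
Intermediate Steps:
K(l) = l² - 5*l
72*K(6) + 0 = 72*(6*(-5 + 6)) + 0 = 72*(6*1) + 0 = 72*6 + 0 = 432 + 0 = 432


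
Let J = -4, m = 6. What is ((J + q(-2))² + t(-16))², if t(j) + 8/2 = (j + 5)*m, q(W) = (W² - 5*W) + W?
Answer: 36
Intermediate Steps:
q(W) = W² - 4*W
t(j) = 26 + 6*j (t(j) = -4 + (j + 5)*6 = -4 + (5 + j)*6 = -4 + (30 + 6*j) = 26 + 6*j)
((J + q(-2))² + t(-16))² = ((-4 - 2*(-4 - 2))² + (26 + 6*(-16)))² = ((-4 - 2*(-6))² + (26 - 96))² = ((-4 + 12)² - 70)² = (8² - 70)² = (64 - 70)² = (-6)² = 36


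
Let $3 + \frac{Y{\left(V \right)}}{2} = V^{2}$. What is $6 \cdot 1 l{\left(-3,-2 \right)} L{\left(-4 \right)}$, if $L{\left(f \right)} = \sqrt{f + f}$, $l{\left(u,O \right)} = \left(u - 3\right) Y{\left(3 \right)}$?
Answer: $- 864 i \sqrt{2} \approx - 1221.9 i$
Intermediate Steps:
$Y{\left(V \right)} = -6 + 2 V^{2}$
$l{\left(u,O \right)} = -36 + 12 u$ ($l{\left(u,O \right)} = \left(u - 3\right) \left(-6 + 2 \cdot 3^{2}\right) = \left(-3 + u\right) \left(-6 + 2 \cdot 9\right) = \left(-3 + u\right) \left(-6 + 18\right) = \left(-3 + u\right) 12 = -36 + 12 u$)
$L{\left(f \right)} = \sqrt{2} \sqrt{f}$ ($L{\left(f \right)} = \sqrt{2 f} = \sqrt{2} \sqrt{f}$)
$6 \cdot 1 l{\left(-3,-2 \right)} L{\left(-4 \right)} = 6 \cdot 1 \left(-36 + 12 \left(-3\right)\right) \sqrt{2} \sqrt{-4} = 6 \left(-36 - 36\right) \sqrt{2} \cdot 2 i = 6 \left(-72\right) 2 i \sqrt{2} = - 432 \cdot 2 i \sqrt{2} = - 864 i \sqrt{2}$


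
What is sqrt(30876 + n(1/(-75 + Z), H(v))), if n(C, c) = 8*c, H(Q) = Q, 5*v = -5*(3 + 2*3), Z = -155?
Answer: 2*sqrt(7701) ≈ 175.51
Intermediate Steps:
v = -9 (v = (-5*(3 + 2*3))/5 = (-5*(3 + 6))/5 = (-5*9)/5 = (1/5)*(-45) = -9)
sqrt(30876 + n(1/(-75 + Z), H(v))) = sqrt(30876 + 8*(-9)) = sqrt(30876 - 72) = sqrt(30804) = 2*sqrt(7701)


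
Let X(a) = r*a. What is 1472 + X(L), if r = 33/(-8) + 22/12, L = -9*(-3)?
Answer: 11281/8 ≈ 1410.1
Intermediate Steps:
L = 27
r = -55/24 (r = 33*(-1/8) + 22*(1/12) = -33/8 + 11/6 = -55/24 ≈ -2.2917)
X(a) = -55*a/24
1472 + X(L) = 1472 - 55/24*27 = 1472 - 495/8 = 11281/8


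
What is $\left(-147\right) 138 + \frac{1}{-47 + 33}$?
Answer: $- \frac{284005}{14} \approx -20286.0$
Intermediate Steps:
$\left(-147\right) 138 + \frac{1}{-47 + 33} = -20286 + \frac{1}{-14} = -20286 - \frac{1}{14} = - \frac{284005}{14}$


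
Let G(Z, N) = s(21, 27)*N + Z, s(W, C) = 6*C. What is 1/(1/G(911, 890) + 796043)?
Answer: 145091/115498674914 ≈ 1.2562e-6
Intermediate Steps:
G(Z, N) = Z + 162*N (G(Z, N) = (6*27)*N + Z = 162*N + Z = Z + 162*N)
1/(1/G(911, 890) + 796043) = 1/(1/(911 + 162*890) + 796043) = 1/(1/(911 + 144180) + 796043) = 1/(1/145091 + 796043) = 1/(115498674914/145091) = 145091/115498674914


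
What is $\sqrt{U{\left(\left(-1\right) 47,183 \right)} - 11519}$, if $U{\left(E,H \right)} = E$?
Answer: $i \sqrt{11566} \approx 107.55 i$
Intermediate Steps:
$\sqrt{U{\left(\left(-1\right) 47,183 \right)} - 11519} = \sqrt{\left(-1\right) 47 - 11519} = \sqrt{-47 - 11519} = \sqrt{-11566} = i \sqrt{11566}$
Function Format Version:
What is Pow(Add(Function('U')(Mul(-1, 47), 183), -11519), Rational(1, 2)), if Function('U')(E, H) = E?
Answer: Mul(I, Pow(11566, Rational(1, 2))) ≈ Mul(107.55, I)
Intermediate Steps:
Pow(Add(Function('U')(Mul(-1, 47), 183), -11519), Rational(1, 2)) = Pow(Add(Mul(-1, 47), -11519), Rational(1, 2)) = Pow(Add(-47, -11519), Rational(1, 2)) = Pow(-11566, Rational(1, 2)) = Mul(I, Pow(11566, Rational(1, 2)))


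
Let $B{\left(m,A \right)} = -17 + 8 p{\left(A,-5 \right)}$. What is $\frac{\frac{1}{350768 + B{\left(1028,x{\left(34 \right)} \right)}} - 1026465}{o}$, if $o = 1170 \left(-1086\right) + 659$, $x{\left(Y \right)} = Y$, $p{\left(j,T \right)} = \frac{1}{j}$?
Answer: $\frac{6120575734498}{7572486621931} \approx 0.80826$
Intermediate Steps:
$B{\left(m,A \right)} = -17 + \frac{8}{A}$
$o = -1269961$ ($o = -1270620 + 659 = -1269961$)
$\frac{\frac{1}{350768 + B{\left(1028,x{\left(34 \right)} \right)}} - 1026465}{o} = \frac{\frac{1}{350768 - \left(17 - \frac{8}{34}\right)} - 1026465}{-1269961} = \left(\frac{1}{350768 + \left(-17 + 8 \cdot \frac{1}{34}\right)} - 1026465\right) \left(- \frac{1}{1269961}\right) = \left(\frac{1}{350768 + \left(-17 + \frac{4}{17}\right)} - 1026465\right) \left(- \frac{1}{1269961}\right) = \left(\frac{1}{350768 - \frac{285}{17}} - 1026465\right) \left(- \frac{1}{1269961}\right) = \left(\frac{1}{\frac{5962771}{17}} - 1026465\right) \left(- \frac{1}{1269961}\right) = \left(\frac{17}{5962771} - 1026465\right) \left(- \frac{1}{1269961}\right) = \left(- \frac{6120575734498}{5962771}\right) \left(- \frac{1}{1269961}\right) = \frac{6120575734498}{7572486621931}$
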